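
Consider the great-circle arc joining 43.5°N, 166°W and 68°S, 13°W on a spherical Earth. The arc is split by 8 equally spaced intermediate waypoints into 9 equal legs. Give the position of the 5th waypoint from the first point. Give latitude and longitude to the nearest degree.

From cos δ = sin φ₁ sin φ₂ + cos φ₁ cos φ₂ cos Δλ, the central angle is δ ≈ 2.647 rad (151.7°).
Interpolate at f = 5/9 with slerp weights a = sin((1−f)δ)/sin δ ≈ 1.947, b = sin(fδ)/sin δ ≈ 2.098.
p = a·p₁ + b·p₂ ≈ (-0.604, -0.518, -0.605); φ = arcsin(p_z) ≈ -37.23°, λ = atan2(p_y, p_x) ≈ -139.38°.

≈ 37°S, 139°W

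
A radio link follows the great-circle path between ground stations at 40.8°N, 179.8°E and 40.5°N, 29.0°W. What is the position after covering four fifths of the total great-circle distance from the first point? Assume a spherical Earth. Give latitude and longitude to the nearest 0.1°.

≈ 57.5°N, 41.8°W

From cos δ = sin φ₁ sin φ₂ + cos φ₁ cos φ₂ cos Δλ, the central angle is δ ≈ 1.651 rad (94.6°).
Interpolate at f = 4/5 with slerp weights a = sin((1−f)δ)/sin δ ≈ 0.325, b = sin(fδ)/sin δ ≈ 0.972.
p = a·p₁ + b·p₂ ≈ (0.400, -0.357, 0.844); φ = arcsin(p_z) ≈ 57.54°, λ = atan2(p_y, p_x) ≈ -41.77°.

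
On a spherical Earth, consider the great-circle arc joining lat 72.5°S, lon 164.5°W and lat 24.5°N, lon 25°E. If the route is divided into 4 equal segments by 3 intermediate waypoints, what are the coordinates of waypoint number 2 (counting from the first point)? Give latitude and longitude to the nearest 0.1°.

≈ lat 41.2°S, lon 29.6°E

Write both endpoints as unit vectors p₁, p₂ with components (cos φ cos λ, cos φ sin λ, sin φ).
The central angle between the endpoints is δ = arccos(p₁·p₂) ≈ 2.299 rad (131.7°).
Interpolate at f = 2/4 with slerp weights a = sin((1−f)δ)/sin δ ≈ 1.222, b = sin(fδ)/sin δ ≈ 1.222.
p = a·p₁ + b·p₂ ≈ (0.654, 0.372, -0.659); φ = arcsin(p_z) ≈ -41.22°, λ = atan2(p_y, p_x) ≈ 29.63°.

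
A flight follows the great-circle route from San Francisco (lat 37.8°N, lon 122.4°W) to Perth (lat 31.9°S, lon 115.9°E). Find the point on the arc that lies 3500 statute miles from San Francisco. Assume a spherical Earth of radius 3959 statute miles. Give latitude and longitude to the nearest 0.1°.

≈ lat 15.6°N, lon 174.3°W

From cos δ = sin φ₁ sin φ₂ + cos φ₁ cos φ₂ cos Δλ, the central angle is δ ≈ 2.314 rad (132.6°). The total great-circle distance is δ·R ≈ 2.314 × 3959 ≈ 9160 mi, so the target fraction is f = 3500/9160 ≈ 0.382.
Interpolate at f ≈ 0.382 with slerp weights a = sin((1−f)δ)/sin δ ≈ 1.344, b = sin(fδ)/sin δ ≈ 1.050.
p = a·p₁ + b·p₂ ≈ (-0.958, -0.095, 0.269); φ = arcsin(p_z) ≈ 15.61°, λ = atan2(p_y, p_x) ≈ -174.34°.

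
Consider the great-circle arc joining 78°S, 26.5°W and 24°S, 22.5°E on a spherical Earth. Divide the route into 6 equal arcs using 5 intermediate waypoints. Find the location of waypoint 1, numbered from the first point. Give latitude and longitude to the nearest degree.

≈ 71°S, 2°W

From cos δ = sin φ₁ sin φ₂ + cos φ₁ cos φ₂ cos Δλ, the central angle is δ ≈ 1.021 rad (58.5°).
Interpolate at f = 1/6 with slerp weights a = sin((1−f)δ)/sin δ ≈ 0.882, b = sin(fδ)/sin δ ≈ 0.199.
p = a·p₁ + b·p₂ ≈ (0.332, -0.012, -0.943); φ = arcsin(p_z) ≈ -70.61°, λ = atan2(p_y, p_x) ≈ -2.13°.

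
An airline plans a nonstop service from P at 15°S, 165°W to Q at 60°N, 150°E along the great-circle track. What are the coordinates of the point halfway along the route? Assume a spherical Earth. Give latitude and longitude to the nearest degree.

Write both endpoints as unit vectors p₁, p₂ with components (cos φ cos λ, cos φ sin λ, sin φ).
The central angle between the endpoints is δ = arccos(p₁·p₂) ≈ 1.453 rad (83.3°).
Interpolate at f = 1/2 with slerp weights a = sin((1−f)δ)/sin δ ≈ 0.669, b = sin(fδ)/sin δ ≈ 0.669.
p = a·p₁ + b·p₂ ≈ (-0.914, -0.000, 0.406); φ = arcsin(p_z) ≈ 23.97°, λ = atan2(p_y, p_x) ≈ -180.00°.

≈ 24°N, 180°E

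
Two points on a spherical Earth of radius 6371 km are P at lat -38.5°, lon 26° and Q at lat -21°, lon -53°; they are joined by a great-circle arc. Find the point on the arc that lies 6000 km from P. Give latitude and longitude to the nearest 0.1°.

Convert each endpoint to a unit vector on the sphere (x = cos φ cos λ, y = cos φ sin λ, z = sin φ).
The central angle between the endpoints is δ = arccos(p₁·p₂) ≈ 1.200 rad (68.7°). The total great-circle distance is δ·R ≈ 1.200 × 6371 ≈ 7644 km, so the target fraction is f = 6000/7644 ≈ 0.785.
Interpolate at f ≈ 0.785 with slerp weights a = sin((1−f)δ)/sin δ ≈ 0.274, b = sin(fδ)/sin δ ≈ 0.868.
p = a·p₁ + b·p₂ ≈ (0.680, -0.553, -0.481); φ = arcsin(p_z) ≈ -28.78°, λ = atan2(p_y, p_x) ≈ -39.11°.

≈ lat -28.8°, lon -39.1°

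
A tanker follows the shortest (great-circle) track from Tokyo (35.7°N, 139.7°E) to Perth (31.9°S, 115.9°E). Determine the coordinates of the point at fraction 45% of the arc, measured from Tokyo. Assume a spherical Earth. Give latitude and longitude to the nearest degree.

The haversine formula gives a central angle δ ≈ 1.242 rad (71.2°) between the endpoints.
Interpolate at f = 0.45 with slerp weights a = sin((1−f)δ)/sin δ ≈ 0.667, b = sin(fδ)/sin δ ≈ 0.560.
p = a·p₁ + b·p₂ ≈ (-0.621, 0.778, 0.093); φ = arcsin(p_z) ≈ 5.34°, λ = atan2(p_y, p_x) ≈ 128.58°.

≈ 5°N, 129°E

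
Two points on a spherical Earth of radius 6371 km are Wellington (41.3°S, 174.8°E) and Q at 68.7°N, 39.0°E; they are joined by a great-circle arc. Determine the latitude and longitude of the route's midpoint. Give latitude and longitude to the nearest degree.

≈ 26°N, 148°E

Write both endpoints as unit vectors p₁, p₂ with components (cos φ cos λ, cos φ sin λ, sin φ).
The central angle between the endpoints is δ = arccos(p₁·p₂) ≈ 2.516 rad (144.2°).
Interpolate at f = 1/2 with slerp weights a = sin((1−f)δ)/sin δ ≈ 1.625, b = sin(fδ)/sin δ ≈ 1.625.
p = a·p₁ + b·p₂ ≈ (-0.757, 0.482, 0.441); φ = arcsin(p_z) ≈ 26.19°, λ = atan2(p_y, p_x) ≈ 147.51°.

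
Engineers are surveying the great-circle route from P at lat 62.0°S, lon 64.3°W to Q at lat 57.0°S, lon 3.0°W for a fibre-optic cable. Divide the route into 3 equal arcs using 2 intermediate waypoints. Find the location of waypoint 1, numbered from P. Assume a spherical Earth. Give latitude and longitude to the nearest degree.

The haversine formula gives a central angle δ ≈ 0.529 rad (30.3°) between the endpoints.
Interpolate at f = 1/3 with slerp weights a = sin((1−f)δ)/sin δ ≈ 0.684, b = sin(fδ)/sin δ ≈ 0.348.
p = a·p₁ + b·p₂ ≈ (0.328, -0.299, -0.896); φ = arcsin(p_z) ≈ -63.61°, λ = atan2(p_y, p_x) ≈ -42.36°.

≈ lat 64°S, lon 42°W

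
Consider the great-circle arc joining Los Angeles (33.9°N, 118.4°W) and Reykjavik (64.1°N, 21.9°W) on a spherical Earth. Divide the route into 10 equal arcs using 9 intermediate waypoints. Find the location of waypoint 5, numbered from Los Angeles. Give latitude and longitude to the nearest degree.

Convert each endpoint to a unit vector on the sphere (x = cos φ cos λ, y = cos φ sin λ, z = sin φ).
The central angle between the endpoints is δ = arccos(p₁·p₂) ≈ 1.092 rad (62.6°).
Interpolate at f = 5/10 with slerp weights a = sin((1−f)δ)/sin δ ≈ 0.585, b = sin(fδ)/sin δ ≈ 0.585.
p = a·p₁ + b·p₂ ≈ (0.006, -0.522, 0.853); φ = arcsin(p_z) ≈ 58.50°, λ = atan2(p_y, p_x) ≈ -89.33°.

≈ (58°N, 89°W)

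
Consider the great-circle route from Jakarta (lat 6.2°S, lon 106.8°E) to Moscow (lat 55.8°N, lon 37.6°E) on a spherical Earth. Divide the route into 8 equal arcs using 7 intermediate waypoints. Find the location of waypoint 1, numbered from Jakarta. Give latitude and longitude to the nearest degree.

Convert each endpoint to a unit vector on the sphere (x = cos φ cos λ, y = cos φ sin λ, z = sin φ).
The central angle between the endpoints is δ = arccos(p₁·p₂) ≈ 1.461 rad (83.7°).
Interpolate at f = 1/8 with slerp weights a = sin((1−f)δ)/sin δ ≈ 0.963, b = sin(fδ)/sin δ ≈ 0.183.
p = a·p₁ + b·p₂ ≈ (-0.195, 0.980, 0.047); φ = arcsin(p_z) ≈ 2.70°, λ = atan2(p_y, p_x) ≈ 101.28°.

≈ lat 3°N, lon 101°E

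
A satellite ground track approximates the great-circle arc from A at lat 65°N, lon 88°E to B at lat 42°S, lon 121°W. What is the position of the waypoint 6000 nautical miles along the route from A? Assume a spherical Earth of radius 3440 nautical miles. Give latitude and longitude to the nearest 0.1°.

≈ lat 6.5°N, lon 141.1°W

From cos δ = sin φ₁ sin φ₂ + cos φ₁ cos φ₂ cos Δλ, the central angle is δ ≈ 2.649 rad (151.8°). The total great-circle distance is δ·R ≈ 2.649 × 3440 ≈ 9113 nmi, so the target fraction is f = 6000/9113 ≈ 0.658.
Interpolate at f ≈ 0.658 with slerp weights a = sin((1−f)δ)/sin δ ≈ 1.663, b = sin(fδ)/sin δ ≈ 2.083.
p = a·p₁ + b·p₂ ≈ (-0.773, -0.625, 0.113); φ = arcsin(p_z) ≈ 6.50°, λ = atan2(p_y, p_x) ≈ -141.05°.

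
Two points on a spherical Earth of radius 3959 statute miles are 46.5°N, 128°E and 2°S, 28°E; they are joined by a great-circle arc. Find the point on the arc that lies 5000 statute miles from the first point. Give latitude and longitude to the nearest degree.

Write both endpoints as unit vectors p₁, p₂ with components (cos φ cos λ, cos φ sin λ, sin φ).
The central angle between the endpoints is δ = arccos(p₁·p₂) ≈ 1.716 rad (98.3°). The total great-circle distance is δ·R ≈ 1.716 × 3959 ≈ 6794 mi, so the target fraction is f = 5000/6794 ≈ 0.736.
Interpolate at f ≈ 0.736 with slerp weights a = sin((1−f)δ)/sin δ ≈ 0.442, b = sin(fδ)/sin δ ≈ 0.963.
p = a·p₁ + b·p₂ ≈ (0.662, 0.692, 0.287); φ = arcsin(p_z) ≈ 16.70°, λ = atan2(p_y, p_x) ≈ 46.25°.

≈ 17°N, 46°E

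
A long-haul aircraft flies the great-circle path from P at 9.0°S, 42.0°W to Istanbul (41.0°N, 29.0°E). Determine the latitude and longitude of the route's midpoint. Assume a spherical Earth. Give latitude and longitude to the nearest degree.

≈ 19°N, 12°W

From cos δ = sin φ₁ sin φ₂ + cos φ₁ cos φ₂ cos Δλ, the central angle is δ ≈ 1.430 rad (81.9°).
Interpolate at f = 1/2 with slerp weights a = sin((1−f)δ)/sin δ ≈ 0.662, b = sin(fδ)/sin δ ≈ 0.662.
p = a·p₁ + b·p₂ ≈ (0.923, -0.195, 0.331); φ = arcsin(p_z) ≈ 19.32°, λ = atan2(p_y, p_x) ≈ -11.95°.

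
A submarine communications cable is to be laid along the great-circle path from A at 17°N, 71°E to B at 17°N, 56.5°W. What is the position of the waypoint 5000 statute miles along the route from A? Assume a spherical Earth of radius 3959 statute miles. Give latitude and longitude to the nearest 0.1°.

≈ 33.6°N, 8.8°W

Write both endpoints as unit vectors p₁, p₂ with components (cos φ cos λ, cos φ sin λ, sin φ).
The central angle between the endpoints is δ = arccos(p₁·p₂) ≈ 2.061 rad (118.1°). The total great-circle distance is δ·R ≈ 2.061 × 3959 ≈ 8161 mi, so the target fraction is f = 5000/8161 ≈ 0.613.
Interpolate at f ≈ 0.613 with slerp weights a = sin((1−f)δ)/sin δ ≈ 0.812, b = sin(fδ)/sin δ ≈ 1.080.
p = a·p₁ + b·p₂ ≈ (0.823, -0.127, 0.553); φ = arcsin(p_z) ≈ 33.60°, λ = atan2(p_y, p_x) ≈ -8.79°.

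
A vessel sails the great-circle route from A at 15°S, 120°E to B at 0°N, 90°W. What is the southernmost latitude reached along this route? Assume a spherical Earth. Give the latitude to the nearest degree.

≈ 28°S

The great circle lies in the plane with unit normal n̂ = (p₁ × p₂)/|p₁ × p₂|.
Here n̂_z ≈ +0.881; the vertex latitude is φ_max = arccos|n̂_z| ≈ 28.2°.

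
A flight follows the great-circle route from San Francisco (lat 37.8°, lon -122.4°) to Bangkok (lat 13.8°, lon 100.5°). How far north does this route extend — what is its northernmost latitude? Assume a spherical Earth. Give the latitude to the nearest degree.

≈ 55°

The great circle lies in the plane with unit normal n̂ = (p₁ × p₂)/|p₁ × p₂|.
Here n̂_z ≈ -0.574; the vertex latitude is φ_max = arccos|n̂_z| ≈ 54.9°.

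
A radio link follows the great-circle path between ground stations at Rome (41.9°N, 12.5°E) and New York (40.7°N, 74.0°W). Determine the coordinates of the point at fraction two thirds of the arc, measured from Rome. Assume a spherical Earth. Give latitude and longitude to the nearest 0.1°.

The haversine formula gives a central angle δ ≈ 1.082 rad (62.0°) between the endpoints.
Interpolate at f = 2/3 with slerp weights a = sin((1−f)δ)/sin δ ≈ 0.400, b = sin(fδ)/sin δ ≈ 0.748.
p = a·p₁ + b·p₂ ≈ (0.447, -0.481, 0.755); φ = arcsin(p_z) ≈ 48.99°, λ = atan2(p_y, p_x) ≈ -47.10°.

≈ (49.0°N, 47.1°W)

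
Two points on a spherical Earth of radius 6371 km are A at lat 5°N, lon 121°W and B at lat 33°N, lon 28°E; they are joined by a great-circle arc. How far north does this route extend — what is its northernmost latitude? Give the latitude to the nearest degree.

The great circle lies in the plane with unit normal n̂ = (p₁ × p₂)/|p₁ × p₂|.
Here n̂_z ≈ +0.579; the vertex latitude is φ_max = arccos|n̂_z| ≈ 54.6°.
Check via Clairaut: cos φ_max = |cos φ₁| · sin C = cos(5.0°)·sin(35.5°) ≈ 0.579, again giving ≈ 54.6°.

≈ 55°N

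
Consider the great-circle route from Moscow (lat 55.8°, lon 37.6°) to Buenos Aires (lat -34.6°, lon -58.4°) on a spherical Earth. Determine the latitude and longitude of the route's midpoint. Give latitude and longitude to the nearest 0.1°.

≈ lat 15.3°, lon -22.2°

The haversine formula gives a central angle δ ≈ 2.115 rad (121.2°) between the endpoints.
Interpolate at f = 1/2 with slerp weights a = sin((1−f)δ)/sin δ ≈ 1.019, b = sin(fδ)/sin δ ≈ 1.019.
p = a·p₁ + b·p₂ ≈ (0.893, -0.365, 0.264); φ = arcsin(p_z) ≈ 15.31°, λ = atan2(p_y, p_x) ≈ -22.22°.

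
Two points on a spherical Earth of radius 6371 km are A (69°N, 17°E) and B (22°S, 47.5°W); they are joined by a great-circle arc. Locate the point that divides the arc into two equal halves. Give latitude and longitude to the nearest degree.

Write both endpoints as unit vectors p₁, p₂ with components (cos φ cos λ, cos φ sin λ, sin φ).
The central angle between the endpoints is δ = arccos(p₁·p₂) ≈ 1.779 rad (101.9°).
Interpolate at f = 1/2 with slerp weights a = sin((1−f)δ)/sin δ ≈ 0.794, b = sin(fδ)/sin δ ≈ 0.794.
p = a·p₁ + b·p₂ ≈ (0.769, -0.460, 0.444); φ = arcsin(p_z) ≈ 26.34°, λ = atan2(p_y, p_x) ≈ -30.85°.

≈ (26°N, 31°W)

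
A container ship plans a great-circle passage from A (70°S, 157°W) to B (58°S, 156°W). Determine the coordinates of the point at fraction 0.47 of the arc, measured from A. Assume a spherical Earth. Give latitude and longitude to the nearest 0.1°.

Write both endpoints as unit vectors p₁, p₂ with components (cos φ cos λ, cos φ sin λ, sin φ).
The central angle between the endpoints is δ = arccos(p₁·p₂) ≈ 0.210 rad (12.0°).
Interpolate at f = 0.47 with slerp weights a = sin((1−f)δ)/sin δ ≈ 0.533, b = sin(fδ)/sin δ ≈ 0.473.
p = a·p₁ + b·p₂ ≈ (-0.397, -0.173, -0.902); φ = arcsin(p_z) ≈ -64.36°, λ = atan2(p_y, p_x) ≈ -156.42°.

≈ (64.4°S, 156.4°W)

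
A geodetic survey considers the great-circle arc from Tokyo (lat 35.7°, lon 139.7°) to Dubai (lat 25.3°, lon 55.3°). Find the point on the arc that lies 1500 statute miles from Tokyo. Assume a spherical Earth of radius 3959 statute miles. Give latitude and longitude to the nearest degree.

Write both endpoints as unit vectors p₁, p₂ with components (cos φ cos λ, cos φ sin λ, sin φ).
The central angle between the endpoints is δ = arccos(p₁·p₂) ≈ 1.244 rad (71.3°). The total great-circle distance is δ·R ≈ 1.244 × 3959 ≈ 4925 mi, so the target fraction is f = 1500/4925 ≈ 0.305.
Interpolate at f ≈ 0.305 with slerp weights a = sin((1−f)δ)/sin δ ≈ 0.804, b = sin(fδ)/sin δ ≈ 0.391.
p = a·p₁ + b·p₂ ≈ (-0.297, 0.712, 0.636); φ = arcsin(p_z) ≈ 39.49°, λ = atan2(p_y, p_x) ≈ 112.61°.

≈ lat 39°, lon 113°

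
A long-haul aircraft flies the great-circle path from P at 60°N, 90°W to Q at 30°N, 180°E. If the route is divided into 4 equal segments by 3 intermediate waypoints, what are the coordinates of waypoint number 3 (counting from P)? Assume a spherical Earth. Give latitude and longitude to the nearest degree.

The haversine formula gives a central angle δ ≈ 1.123 rad (64.3°) between the endpoints.
Interpolate at f = 3/4 with slerp weights a = sin((1−f)δ)/sin δ ≈ 0.307, b = sin(fδ)/sin δ ≈ 0.828.
p = a·p₁ + b·p₂ ≈ (-0.717, -0.154, 0.680); φ = arcsin(p_z) ≈ 42.85°, λ = atan2(p_y, p_x) ≈ -167.90°.

≈ 43°N, 168°W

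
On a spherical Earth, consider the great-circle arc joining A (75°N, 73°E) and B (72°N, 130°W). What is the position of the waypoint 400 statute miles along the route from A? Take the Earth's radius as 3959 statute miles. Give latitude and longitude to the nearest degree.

Convert each endpoint to a unit vector on the sphere (x = cos φ cos λ, y = cos φ sin λ, z = sin φ).
The central angle between the endpoints is δ = arccos(p₁·p₂) ≈ 0.564 rad (32.3°). The total great-circle distance is δ·R ≈ 0.564 × 3959 ≈ 2234 mi, so the target fraction is f = 400/2234 ≈ 0.179.
Interpolate at f ≈ 0.179 with slerp weights a = sin((1−f)δ)/sin δ ≈ 0.836, b = sin(fδ)/sin δ ≈ 0.189.
p = a·p₁ + b·p₂ ≈ (0.026, 0.162, 0.986); φ = arcsin(p_z) ≈ 80.55°, λ = atan2(p_y, p_x) ≈ 80.97°.

≈ (81°N, 81°E)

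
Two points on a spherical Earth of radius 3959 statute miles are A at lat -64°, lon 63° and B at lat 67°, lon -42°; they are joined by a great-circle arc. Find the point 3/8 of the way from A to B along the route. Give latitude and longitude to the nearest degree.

Write both endpoints as unit vectors p₁, p₂ with components (cos φ cos λ, cos φ sin λ, sin φ).
The central angle between the endpoints is δ = arccos(p₁·p₂) ≈ 2.629 rad (150.7°).
Interpolate at f = 3/8 with slerp weights a = sin((1−f)δ)/sin δ ≈ 2.035, b = sin(fδ)/sin δ ≈ 1.701.
p = a·p₁ + b·p₂ ≈ (0.899, 0.350, -0.263); φ = arcsin(p_z) ≈ -15.25°, λ = atan2(p_y, p_x) ≈ 21.27°.

≈ lat -15°, lon 21°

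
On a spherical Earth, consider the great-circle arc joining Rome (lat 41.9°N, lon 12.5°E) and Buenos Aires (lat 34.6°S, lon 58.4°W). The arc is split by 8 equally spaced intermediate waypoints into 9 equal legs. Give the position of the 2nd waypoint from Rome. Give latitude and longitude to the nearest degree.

≈ lat 26°N, lon 7°W

Convert each endpoint to a unit vector on the sphere (x = cos φ cos λ, y = cos φ sin λ, z = sin φ).
The central angle between the endpoints is δ = arccos(p₁·p₂) ≈ 1.751 rad (100.3°).
Interpolate at f = 2/9 with slerp weights a = sin((1−f)δ)/sin δ ≈ 0.994, b = sin(fδ)/sin δ ≈ 0.385.
p = a·p₁ + b·p₂ ≈ (0.889, -0.110, 0.445); φ = arcsin(p_z) ≈ 26.43°, λ = atan2(p_y, p_x) ≈ -7.06°.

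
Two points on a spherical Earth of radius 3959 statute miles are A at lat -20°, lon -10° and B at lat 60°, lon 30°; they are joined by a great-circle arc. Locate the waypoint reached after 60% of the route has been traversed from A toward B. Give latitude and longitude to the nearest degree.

The haversine formula gives a central angle δ ≈ 1.507 rad (86.3°) between the endpoints.
Interpolate at f = 0.60 with slerp weights a = sin((1−f)δ)/sin δ ≈ 0.568, b = sin(fδ)/sin δ ≈ 0.788.
p = a·p₁ + b·p₂ ≈ (0.867, 0.104, 0.488); φ = arcsin(p_z) ≈ 29.19°, λ = atan2(p_y, p_x) ≈ 6.85°.

≈ lat 29°, lon 7°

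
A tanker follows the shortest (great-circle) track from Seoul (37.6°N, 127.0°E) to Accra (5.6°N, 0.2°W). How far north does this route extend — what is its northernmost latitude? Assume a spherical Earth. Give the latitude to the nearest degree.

The great circle lies in the plane with unit normal n̂ = (p₁ × p₂)/|p₁ × p₂|.
Here n̂_z ≈ -0.691; the vertex latitude is φ_max = arccos|n̂_z| ≈ 46.3°.
Check via Clairaut: cos φ_max = |cos φ₁| · sin C = cos(37.6°)·sin(60.7°) ≈ 0.691, again giving ≈ 46.3°.

≈ 46°N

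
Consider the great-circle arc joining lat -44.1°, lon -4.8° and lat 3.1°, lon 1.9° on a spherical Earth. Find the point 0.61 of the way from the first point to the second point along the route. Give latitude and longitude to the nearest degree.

From cos δ = sin φ₁ sin φ₂ + cos φ₁ cos φ₂ cos Δλ, the central angle is δ ≈ 0.830 rad (47.6°).
Interpolate at f = 0.61 with slerp weights a = sin((1−f)δ)/sin δ ≈ 0.431, b = sin(fδ)/sin δ ≈ 0.657.
p = a·p₁ + b·p₂ ≈ (0.964, -0.004, -0.264); φ = arcsin(p_z) ≈ -15.33°, λ = atan2(p_y, p_x) ≈ -0.25°.

≈ lat -15°, lon 0°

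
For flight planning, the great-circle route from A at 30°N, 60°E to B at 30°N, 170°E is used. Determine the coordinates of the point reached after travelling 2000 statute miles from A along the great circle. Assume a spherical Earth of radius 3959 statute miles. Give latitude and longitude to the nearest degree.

≈ 43°N, 93°E

Write both endpoints as unit vectors p₁, p₂ with components (cos φ cos λ, cos φ sin λ, sin φ).
The central angle between the endpoints is δ = arccos(p₁·p₂) ≈ 1.577 rad (90.4°). The total great-circle distance is δ·R ≈ 1.577 × 3959 ≈ 6245 mi, so the target fraction is f = 2000/6245 ≈ 0.320.
Interpolate at f ≈ 0.320 with slerp weights a = sin((1−f)δ)/sin δ ≈ 0.878, b = sin(fδ)/sin δ ≈ 0.484.
p = a·p₁ + b·p₂ ≈ (-0.032, 0.731, 0.681); φ = arcsin(p_z) ≈ 42.93°, λ = atan2(p_y, p_x) ≈ 92.54°.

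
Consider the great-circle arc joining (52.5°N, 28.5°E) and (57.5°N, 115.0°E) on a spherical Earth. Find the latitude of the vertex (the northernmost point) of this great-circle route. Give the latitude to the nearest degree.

The great circle lies in the plane with unit normal n̂ = (p₁ × p₂)/|p₁ × p₂|.
Here n̂_z ≈ +0.451; the vertex latitude is φ_max = arccos|n̂_z| ≈ 63.2°.
Check via Clairaut: cos φ_max = |cos φ₁| · sin C = cos(52.5°)·sin(47.7°) ≈ 0.451, again giving ≈ 63.2°.

≈ 63°N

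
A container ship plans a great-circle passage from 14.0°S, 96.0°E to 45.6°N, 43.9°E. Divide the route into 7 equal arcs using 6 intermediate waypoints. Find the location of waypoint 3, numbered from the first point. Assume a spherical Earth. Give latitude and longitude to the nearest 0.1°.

Convert each endpoint to a unit vector on the sphere (x = cos φ cos λ, y = cos φ sin λ, z = sin φ).
The central angle between the endpoints is δ = arccos(p₁·p₂) ≈ 1.324 rad (75.9°).
Interpolate at f = 3/7 with slerp weights a = sin((1−f)δ)/sin δ ≈ 0.708, b = sin(fδ)/sin δ ≈ 0.554.
p = a·p₁ + b·p₂ ≈ (0.208, 0.952, 0.225); φ = arcsin(p_z) ≈ 12.99°, λ = atan2(p_y, p_x) ≈ 77.70°.

≈ 13.0°N, 77.7°E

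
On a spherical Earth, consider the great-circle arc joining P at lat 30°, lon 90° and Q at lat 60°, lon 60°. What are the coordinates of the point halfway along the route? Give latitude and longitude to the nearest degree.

Convert each endpoint to a unit vector on the sphere (x = cos φ cos λ, y = cos φ sin λ, z = sin φ).
The central angle between the endpoints is δ = arccos(p₁·p₂) ≈ 0.630 rad (36.1°).
Interpolate at f = 1/2 with slerp weights a = sin((1−f)δ)/sin δ ≈ 0.526, b = sin(fδ)/sin δ ≈ 0.526.
p = a·p₁ + b·p₂ ≈ (0.131, 0.683, 0.718); φ = arcsin(p_z) ≈ 45.92°, λ = atan2(p_y, p_x) ≈ 79.11°.

≈ lat 46°, lon 79°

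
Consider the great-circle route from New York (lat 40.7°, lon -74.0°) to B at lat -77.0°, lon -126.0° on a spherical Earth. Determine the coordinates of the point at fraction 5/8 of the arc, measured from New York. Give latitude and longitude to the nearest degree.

Convert each endpoint to a unit vector on the sphere (x = cos φ cos λ, y = cos φ sin λ, z = sin φ).
The central angle between the endpoints is δ = arccos(p₁·p₂) ≈ 2.130 rad (122.0°).
Interpolate at f = 5/8 with slerp weights a = sin((1−f)δ)/sin δ ≈ 0.845, b = sin(fδ)/sin δ ≈ 1.146.
p = a·p₁ + b·p₂ ≈ (0.025, -0.824, -0.565); φ = arcsin(p_z) ≈ -34.43°, λ = atan2(p_y, p_x) ≈ -88.26°.

≈ lat -34°, lon -88°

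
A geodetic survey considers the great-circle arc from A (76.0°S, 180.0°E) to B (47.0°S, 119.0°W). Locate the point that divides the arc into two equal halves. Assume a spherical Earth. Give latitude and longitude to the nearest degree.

From cos δ = sin φ₁ sin φ₂ + cos φ₁ cos φ₂ cos Δλ, the central angle is δ ≈ 0.661 rad (37.9°).
Interpolate at f = 1/2 with slerp weights a = sin((1−f)δ)/sin δ ≈ 0.529, b = sin(fδ)/sin δ ≈ 0.529.
p = a·p₁ + b·p₂ ≈ (-0.303, -0.315, -0.899); φ = arcsin(p_z) ≈ -64.09°, λ = atan2(p_y, p_x) ≈ -133.83°.

≈ (64°S, 134°W)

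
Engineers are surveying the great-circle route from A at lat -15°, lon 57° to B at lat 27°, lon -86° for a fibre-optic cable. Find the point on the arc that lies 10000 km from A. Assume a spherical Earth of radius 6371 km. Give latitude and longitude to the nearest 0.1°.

≈ lat 24.4°, lon -25.9°

Write both endpoints as unit vectors p₁, p₂ with components (cos φ cos λ, cos φ sin λ, sin φ).
The central angle between the endpoints is δ = arccos(p₁·p₂) ≈ 2.506 rad (143.6°). The total great-circle distance is δ·R ≈ 2.506 × 6371 ≈ 15967 km, so the target fraction is f = 10000/15967 ≈ 0.626.
Interpolate at f ≈ 0.626 with slerp weights a = sin((1−f)δ)/sin δ ≈ 1.357, b = sin(fδ)/sin δ ≈ 1.685.
p = a·p₁ + b·p₂ ≈ (0.819, -0.398, 0.414); φ = arcsin(p_z) ≈ 24.43°, λ = atan2(p_y, p_x) ≈ -25.93°.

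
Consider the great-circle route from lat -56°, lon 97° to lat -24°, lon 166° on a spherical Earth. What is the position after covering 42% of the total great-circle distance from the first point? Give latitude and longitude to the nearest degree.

≈ lat -48°, lon 135°

From cos δ = sin φ₁ sin φ₂ + cos φ₁ cos φ₂ cos Δλ, the central angle is δ ≈ 1.024 rad (58.6°).
Interpolate at f = 0.42 with slerp weights a = sin((1−f)δ)/sin δ ≈ 0.655, b = sin(fδ)/sin δ ≈ 0.488.
p = a·p₁ + b·p₂ ≈ (-0.477, 0.471, -0.742); φ = arcsin(p_z) ≈ -47.87°, λ = atan2(p_y, p_x) ≈ 135.35°.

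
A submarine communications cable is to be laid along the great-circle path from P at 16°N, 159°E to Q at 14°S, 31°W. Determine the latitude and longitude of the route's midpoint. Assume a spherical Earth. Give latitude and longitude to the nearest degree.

The haversine formula gives a central angle δ ≈ 2.969 rad (170.1°) between the endpoints.
Interpolate at f = 1/2 with slerp weights a = sin((1−f)δ)/sin δ ≈ 5.816, b = sin(fδ)/sin δ ≈ 5.816.
p = a·p₁ + b·p₂ ≈ (-0.382, -0.903, 0.196); φ = arcsin(p_z) ≈ 11.31°, λ = atan2(p_y, p_x) ≈ -112.94°.

≈ 11°N, 113°W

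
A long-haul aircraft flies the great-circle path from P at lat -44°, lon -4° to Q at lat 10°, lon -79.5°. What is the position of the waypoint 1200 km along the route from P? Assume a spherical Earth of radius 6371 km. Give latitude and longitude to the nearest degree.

Write both endpoints as unit vectors p₁, p₂ with components (cos φ cos λ, cos φ sin λ, sin φ).
The central angle between the endpoints is δ = arccos(p₁·p₂) ≈ 1.514 rad (86.7°). The total great-circle distance is δ·R ≈ 1.514 × 6371 ≈ 9646 km, so the target fraction is f = 1200/9646 ≈ 0.124.
Interpolate at f ≈ 0.124 with slerp weights a = sin((1−f)δ)/sin δ ≈ 0.972, b = sin(fδ)/sin δ ≈ 0.188.
p = a·p₁ + b·p₂ ≈ (0.731, -0.230, -0.642); φ = arcsin(p_z) ≈ -39.97°, λ = atan2(p_y, p_x) ≈ -17.49°.

≈ lat -40°, lon -17°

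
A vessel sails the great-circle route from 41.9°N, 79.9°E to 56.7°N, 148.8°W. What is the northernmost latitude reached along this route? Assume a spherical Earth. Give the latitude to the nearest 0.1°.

≈ 71.3°N

The great circle lies in the plane with unit normal n̂ = (p₁ × p₂)/|p₁ × p₂|.
Here n̂_z ≈ +0.321; the vertex latitude is φ_max = arccos|n̂_z| ≈ 71.3°.
Check via Clairaut: cos φ_max = |cos φ₁| · sin C = cos(41.9°)·sin(25.5°) ≈ 0.321, again giving ≈ 71.3°.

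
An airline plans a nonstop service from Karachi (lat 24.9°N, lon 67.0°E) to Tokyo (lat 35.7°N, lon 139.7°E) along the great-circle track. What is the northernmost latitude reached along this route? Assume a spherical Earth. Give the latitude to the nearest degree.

The great circle lies in the plane with unit normal n̂ = (p₁ × p₂)/|p₁ × p₂|.
Here n̂_z ≈ +0.794; the vertex latitude is φ_max = arccos|n̂_z| ≈ 37.4°.
Check via Clairaut: cos φ_max = |cos φ₁| · sin C = cos(24.9°)·sin(61.1°) ≈ 0.794, again giving ≈ 37.4°.

≈ 37°N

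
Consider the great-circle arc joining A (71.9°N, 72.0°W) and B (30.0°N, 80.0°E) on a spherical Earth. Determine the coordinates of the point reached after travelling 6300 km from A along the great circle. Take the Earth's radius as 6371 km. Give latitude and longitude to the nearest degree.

≈ (49°N, 76°E)

Write both endpoints as unit vectors p₁, p₂ with components (cos φ cos λ, cos φ sin λ, sin φ).
The central angle between the endpoints is δ = arccos(p₁·p₂) ≈ 1.331 rad (76.2°). The total great-circle distance is δ·R ≈ 1.331 × 6371 ≈ 8479 km, so the target fraction is f = 6300/8479 ≈ 0.743.
Interpolate at f ≈ 0.743 with slerp weights a = sin((1−f)δ)/sin δ ≈ 0.345, b = sin(fδ)/sin δ ≈ 0.860.
p = a·p₁ + b·p₂ ≈ (0.162, 0.632, 0.758); φ = arcsin(p_z) ≈ 49.30°, λ = atan2(p_y, p_x) ≈ 75.57°.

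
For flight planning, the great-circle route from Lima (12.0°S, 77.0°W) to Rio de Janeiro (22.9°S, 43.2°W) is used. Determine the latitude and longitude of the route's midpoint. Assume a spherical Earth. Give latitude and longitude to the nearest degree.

≈ (18°S, 61°W)

From cos δ = sin φ₁ sin φ₂ + cos φ₁ cos φ₂ cos Δλ, the central angle is δ ≈ 0.592 rad (33.9°).
Interpolate at f = 1/2 with slerp weights a = sin((1−f)δ)/sin δ ≈ 0.523, b = sin(fδ)/sin δ ≈ 0.523.
p = a·p₁ + b·p₂ ≈ (0.466, -0.828, -0.312); φ = arcsin(p_z) ≈ -18.19°, λ = atan2(p_y, p_x) ≈ -60.62°.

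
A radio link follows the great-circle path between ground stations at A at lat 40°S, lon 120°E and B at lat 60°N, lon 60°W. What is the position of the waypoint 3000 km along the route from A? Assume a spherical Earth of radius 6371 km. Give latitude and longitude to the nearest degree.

≈ lat 13°S, lon 120°E

Write both endpoints as unit vectors p₁, p₂ with components (cos φ cos λ, cos φ sin λ, sin φ).
The central angle between the endpoints is δ = arccos(p₁·p₂) ≈ 2.793 rad (160.0°). The total great-circle distance is δ·R ≈ 2.793 × 6371 ≈ 17791 km, so the target fraction is f = 3000/17791 ≈ 0.169.
Interpolate at f ≈ 0.169 with slerp weights a = sin((1−f)δ)/sin δ ≈ 2.138, b = sin(fδ)/sin δ ≈ 1.326.
p = a·p₁ + b·p₂ ≈ (-0.487, 0.844, -0.225); φ = arcsin(p_z) ≈ -13.02°, λ = atan2(p_y, p_x) ≈ 120.00°.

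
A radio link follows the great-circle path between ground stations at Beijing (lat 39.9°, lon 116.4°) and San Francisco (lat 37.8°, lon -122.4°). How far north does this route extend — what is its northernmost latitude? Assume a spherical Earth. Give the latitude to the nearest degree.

≈ 59°

The great circle lies in the plane with unit normal n̂ = (p₁ × p₂)/|p₁ × p₂|.
Here n̂_z ≈ +0.520; the vertex latitude is φ_max = arccos|n̂_z| ≈ 58.7°.
Check via Clairaut: cos φ_max = |cos φ₁| · sin C = cos(39.9°)·sin(42.7°) ≈ 0.520, again giving ≈ 58.7°.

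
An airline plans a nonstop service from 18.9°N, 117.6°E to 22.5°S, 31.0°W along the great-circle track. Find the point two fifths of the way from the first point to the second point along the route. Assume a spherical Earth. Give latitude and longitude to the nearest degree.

≈ 1°S, 60°E

Convert each endpoint to a unit vector on the sphere (x = cos φ cos λ, y = cos φ sin λ, z = sin φ).
The central angle between the endpoints is δ = arccos(p₁·p₂) ≈ 2.626 rad (150.5°).
Interpolate at f = 2/5 with slerp weights a = sin((1−f)δ)/sin δ ≈ 2.028, b = sin(fδ)/sin δ ≈ 1.760.
p = a·p₁ + b·p₂ ≈ (0.505, 0.863, -0.016); φ = arcsin(p_z) ≈ -0.94°, λ = atan2(p_y, p_x) ≈ 59.69°.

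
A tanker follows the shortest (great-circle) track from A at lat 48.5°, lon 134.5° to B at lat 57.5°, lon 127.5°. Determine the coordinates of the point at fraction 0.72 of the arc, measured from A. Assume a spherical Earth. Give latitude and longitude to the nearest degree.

≈ lat 55°, lon 130°

Write both endpoints as unit vectors p₁, p₂ with components (cos φ cos λ, cos φ sin λ, sin φ).
The central angle between the endpoints is δ = arccos(p₁·p₂) ≈ 0.173 rad (9.9°).
Interpolate at f = 0.72 with slerp weights a = sin((1−f)δ)/sin δ ≈ 0.281, b = sin(fδ)/sin δ ≈ 0.722.
p = a·p₁ + b·p₂ ≈ (-0.367, 0.441, 0.819); φ = arcsin(p_z) ≈ 55.02°, λ = atan2(p_y, p_x) ≈ 129.77°.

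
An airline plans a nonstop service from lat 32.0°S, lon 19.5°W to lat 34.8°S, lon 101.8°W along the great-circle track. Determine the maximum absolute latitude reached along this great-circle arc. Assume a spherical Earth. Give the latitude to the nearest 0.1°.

The great circle lies in the plane with unit normal n̂ = (p₁ × p₂)/|p₁ × p₂|.
Here n̂_z ≈ -0.751; the vertex latitude is φ_max = arccos|n̂_z| ≈ 41.3°.

≈ 41.3°S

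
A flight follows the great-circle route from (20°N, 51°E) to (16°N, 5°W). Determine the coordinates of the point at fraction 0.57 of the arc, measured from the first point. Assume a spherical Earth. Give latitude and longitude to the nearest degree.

≈ (20°N, 19°E)

Convert each endpoint to a unit vector on the sphere (x = cos φ cos λ, y = cos φ sin λ, z = sin φ).
The central angle between the endpoints is δ = arccos(p₁·p₂) ≈ 0.928 rad (53.2°).
Interpolate at f = 0.57 with slerp weights a = sin((1−f)δ)/sin δ ≈ 0.485, b = sin(fδ)/sin δ ≈ 0.630.
p = a·p₁ + b·p₂ ≈ (0.891, 0.302, 0.340); φ = arcsin(p_z) ≈ 19.86°, λ = atan2(p_y, p_x) ≈ 18.71°.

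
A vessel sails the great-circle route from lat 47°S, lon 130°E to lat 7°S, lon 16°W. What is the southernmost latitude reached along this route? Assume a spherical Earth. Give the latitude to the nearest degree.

≈ 65°S

The great circle lies in the plane with unit normal n̂ = (p₁ × p₂)/|p₁ × p₂|.
Here n̂_z ≈ -0.429; the vertex latitude is φ_max = arccos|n̂_z| ≈ 64.6°.
Check via Clairaut: cos φ_max = |cos φ₁| · sin C = cos(47.0°)·sin(141.0°) ≈ 0.429, again giving ≈ 64.6°.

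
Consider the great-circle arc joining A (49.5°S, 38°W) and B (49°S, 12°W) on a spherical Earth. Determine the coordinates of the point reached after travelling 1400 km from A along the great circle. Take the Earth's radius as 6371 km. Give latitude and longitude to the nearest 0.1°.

The haversine formula gives a central angle δ ≈ 0.295 rad (16.9°) between the endpoints. The total great-circle distance is δ·R ≈ 0.295 × 6371 ≈ 1879 km, so the target fraction is f = 1400/1879 ≈ 0.745.
Interpolate at f ≈ 0.745 with slerp weights a = sin((1−f)δ)/sin δ ≈ 0.258, b = sin(fδ)/sin δ ≈ 0.750.
p = a·p₁ + b·p₂ ≈ (0.614, -0.206, -0.762); φ = arcsin(p_z) ≈ -49.68°, λ = atan2(p_y, p_x) ≈ -18.52°.

≈ (49.7°S, 18.5°W)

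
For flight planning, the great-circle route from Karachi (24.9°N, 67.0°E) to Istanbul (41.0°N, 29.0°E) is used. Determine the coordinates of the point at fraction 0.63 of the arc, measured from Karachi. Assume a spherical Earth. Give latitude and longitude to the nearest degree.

≈ 36°N, 45°E

Convert each endpoint to a unit vector on the sphere (x = cos φ cos λ, y = cos φ sin λ, z = sin φ).
The central angle between the endpoints is δ = arccos(p₁·p₂) ≈ 0.617 rad (35.3°).
Interpolate at f = 0.63 with slerp weights a = sin((1−f)δ)/sin δ ≈ 0.391, b = sin(fδ)/sin δ ≈ 0.655.
p = a·p₁ + b·p₂ ≈ (0.571, 0.566, 0.594); φ = arcsin(p_z) ≈ 36.47°, λ = atan2(p_y, p_x) ≈ 44.76°.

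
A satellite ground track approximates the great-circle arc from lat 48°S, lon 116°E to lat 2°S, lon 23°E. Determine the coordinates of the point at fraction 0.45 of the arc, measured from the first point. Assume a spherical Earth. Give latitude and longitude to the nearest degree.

≈ lat 36°S, lon 62°E

Write both endpoints as unit vectors p₁, p₂ with components (cos φ cos λ, cos φ sin λ, sin φ).
The central angle between the endpoints is δ = arccos(p₁·p₂) ≈ 1.580 rad (90.5°).
Interpolate at f = 0.45 with slerp weights a = sin((1−f)δ)/sin δ ≈ 0.764, b = sin(fδ)/sin δ ≈ 0.653.
p = a·p₁ + b·p₂ ≈ (0.376, 0.714, -0.590); φ = arcsin(p_z) ≈ -36.18°, λ = atan2(p_y, p_x) ≈ 62.21°.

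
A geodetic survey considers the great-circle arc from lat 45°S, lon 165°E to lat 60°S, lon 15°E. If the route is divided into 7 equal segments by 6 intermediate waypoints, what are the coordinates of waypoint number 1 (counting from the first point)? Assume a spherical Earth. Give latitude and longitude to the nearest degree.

≈ lat 55°S, lon 160°E

The haversine formula gives a central angle δ ≈ 1.260 rad (72.2°) between the endpoints.
Interpolate at f = 1/7 with slerp weights a = sin((1−f)δ)/sin δ ≈ 0.926, b = sin(fδ)/sin δ ≈ 0.188.
p = a·p₁ + b·p₂ ≈ (-0.542, 0.194, -0.818); φ = arcsin(p_z) ≈ -54.87°, λ = atan2(p_y, p_x) ≈ 160.32°.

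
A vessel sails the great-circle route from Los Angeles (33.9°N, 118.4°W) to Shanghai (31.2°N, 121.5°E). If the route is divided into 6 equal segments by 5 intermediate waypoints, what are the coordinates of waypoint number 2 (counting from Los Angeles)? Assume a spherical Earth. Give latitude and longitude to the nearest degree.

≈ 50°N, 155°W

From cos δ = sin φ₁ sin φ₂ + cos φ₁ cos φ₂ cos Δλ, the central angle is δ ≈ 1.638 rad (93.8°).
Interpolate at f = 2/6 with slerp weights a = sin((1−f)δ)/sin δ ≈ 0.890, b = sin(fδ)/sin δ ≈ 0.520.
p = a·p₁ + b·p₂ ≈ (-0.584, -0.270, 0.766); φ = arcsin(p_z) ≈ 49.97°, λ = atan2(p_y, p_x) ≈ -155.19°.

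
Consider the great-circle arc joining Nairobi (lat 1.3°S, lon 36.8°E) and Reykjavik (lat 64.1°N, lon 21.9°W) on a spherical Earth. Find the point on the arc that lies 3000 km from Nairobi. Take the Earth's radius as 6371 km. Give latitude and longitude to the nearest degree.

≈ lat 24°N, lon 26°E

From cos δ = sin φ₁ sin φ₂ + cos φ₁ cos φ₂ cos Δλ, the central angle is δ ≈ 1.363 rad (78.1°). The total great-circle distance is δ·R ≈ 1.363 × 6371 ≈ 8683 km, so the target fraction is f = 3000/8683 ≈ 0.346.
Interpolate at f ≈ 0.346 with slerp weights a = sin((1−f)δ)/sin δ ≈ 0.795, b = sin(fδ)/sin δ ≈ 0.464.
p = a·p₁ + b·p₂ ≈ (0.825, 0.401, 0.399); φ = arcsin(p_z) ≈ 23.52°, λ = atan2(p_y, p_x) ≈ 25.92°.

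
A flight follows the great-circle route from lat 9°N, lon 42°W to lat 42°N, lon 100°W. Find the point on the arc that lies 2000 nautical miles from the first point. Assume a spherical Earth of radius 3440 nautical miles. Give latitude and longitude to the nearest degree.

The haversine formula gives a central angle δ ≈ 1.055 rad (60.4°) between the endpoints. The total great-circle distance is δ·R ≈ 1.055 × 3440 ≈ 3628 nmi, so the target fraction is f = 2000/3628 ≈ 0.551.
Interpolate at f ≈ 0.551 with slerp weights a = sin((1−f)δ)/sin δ ≈ 0.524, b = sin(fδ)/sin δ ≈ 0.631.
p = a·p₁ + b·p₂ ≈ (0.303, -0.808, 0.505); φ = arcsin(p_z) ≈ 30.30°, λ = atan2(p_y, p_x) ≈ -69.45°.

≈ lat 30°N, lon 69°W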